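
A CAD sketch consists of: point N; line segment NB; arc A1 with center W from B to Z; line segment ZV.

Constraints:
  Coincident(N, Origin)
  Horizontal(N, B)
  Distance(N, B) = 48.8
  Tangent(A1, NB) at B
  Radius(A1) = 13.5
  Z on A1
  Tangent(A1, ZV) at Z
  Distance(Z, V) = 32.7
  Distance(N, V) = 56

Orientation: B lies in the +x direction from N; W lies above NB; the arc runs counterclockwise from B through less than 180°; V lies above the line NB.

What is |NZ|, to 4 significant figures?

62.35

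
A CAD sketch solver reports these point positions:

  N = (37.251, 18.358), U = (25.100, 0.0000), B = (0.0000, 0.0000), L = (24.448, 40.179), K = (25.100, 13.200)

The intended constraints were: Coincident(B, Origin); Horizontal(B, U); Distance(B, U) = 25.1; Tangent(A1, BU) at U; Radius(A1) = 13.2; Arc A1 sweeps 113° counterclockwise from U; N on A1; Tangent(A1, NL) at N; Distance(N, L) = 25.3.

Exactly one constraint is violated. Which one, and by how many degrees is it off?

Tangent(A1, NL) at N — off by 7.40°.

B = (0.00, 0.00) ✓; B.y = 0.00, U.y = 0.00 ✓; |BU| = 25.10 ✓; ∠(KU, UB) = 90.00° ✓; |KU| = 13.20 ✓; bearing(K→N) − bearing(K→U) = 113.0° ✓; |KN| = 13.20 ✓; ∠(KN, NL) = 82.60° ✗; |NL| = 25.30 ✓.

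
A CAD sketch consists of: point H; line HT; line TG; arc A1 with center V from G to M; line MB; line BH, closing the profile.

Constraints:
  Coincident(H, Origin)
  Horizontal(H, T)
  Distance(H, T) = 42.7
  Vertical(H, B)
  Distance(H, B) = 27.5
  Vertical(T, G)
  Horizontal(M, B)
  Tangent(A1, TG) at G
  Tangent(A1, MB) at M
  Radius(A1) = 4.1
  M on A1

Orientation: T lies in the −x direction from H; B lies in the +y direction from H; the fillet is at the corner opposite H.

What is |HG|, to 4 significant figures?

48.69

The virtual corner opposite H is at (-42.70, 27.50). Tangency of A1 to TG means the radius VG is perpendicular to TG and A1 meets MB tangentially, so VM is at right angles to MB, with radius 4.1, so the center V sits 4.1 in from both sides at V = (-38.60, 23.40). That places the tangent points at G = (-42.70, 23.40) on TG and M = (-38.60, 27.50) on MB. Then |HG| = |G − H| = 48.69.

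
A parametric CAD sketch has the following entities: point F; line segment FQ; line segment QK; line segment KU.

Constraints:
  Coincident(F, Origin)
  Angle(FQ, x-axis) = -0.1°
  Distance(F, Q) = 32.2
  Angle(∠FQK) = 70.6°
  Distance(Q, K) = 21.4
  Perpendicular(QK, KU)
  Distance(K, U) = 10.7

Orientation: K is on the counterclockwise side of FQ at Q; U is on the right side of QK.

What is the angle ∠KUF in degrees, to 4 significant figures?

14.61°

∠FQK = 70.6°, so QK runs at -0.1° + (180° − 70.6°) = 109.3° from the x-axis; with |QK| = 21.4, K = Q + 21.4·(cos 109.3°, sin 109.3°) = (25.13, 20.14). The perpendicularity gives KU at right angles to QK; with |KU| = 10.7 on the right of QK, U = K + 10.7·(0.9438, 0.3305) = (35.23, 23.68). Then cos ∠KUF = UK·UF / (|UK||UF|), giving 14.61°.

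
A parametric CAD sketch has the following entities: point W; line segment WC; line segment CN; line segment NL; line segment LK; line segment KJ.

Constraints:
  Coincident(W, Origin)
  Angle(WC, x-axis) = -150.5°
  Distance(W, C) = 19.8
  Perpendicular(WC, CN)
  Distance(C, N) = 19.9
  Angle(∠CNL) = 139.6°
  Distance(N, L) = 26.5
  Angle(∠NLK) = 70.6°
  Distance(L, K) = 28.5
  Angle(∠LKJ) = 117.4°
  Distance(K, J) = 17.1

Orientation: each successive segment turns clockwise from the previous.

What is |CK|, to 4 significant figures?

35.09

W is at the origin; WC runs at -150.5° with length 19.8, so C = (-17.23, -9.750). The perpendicularity gives CN at right angles to WC, so CN runs at 119.5°; with |CN| = 19.9, N = (-27.03, 7.570). ∠CNL = 139.6° gives NL at 79.10° from the x-axis; with |NL| = 26.5, L = (-22.02, 33.59). ∠NLK = 70.6° gives LK at -30.30° from the x-axis; with |LK| = 28.5, K = (2.586, 19.21). Then |CK| = |K − C| = 35.09.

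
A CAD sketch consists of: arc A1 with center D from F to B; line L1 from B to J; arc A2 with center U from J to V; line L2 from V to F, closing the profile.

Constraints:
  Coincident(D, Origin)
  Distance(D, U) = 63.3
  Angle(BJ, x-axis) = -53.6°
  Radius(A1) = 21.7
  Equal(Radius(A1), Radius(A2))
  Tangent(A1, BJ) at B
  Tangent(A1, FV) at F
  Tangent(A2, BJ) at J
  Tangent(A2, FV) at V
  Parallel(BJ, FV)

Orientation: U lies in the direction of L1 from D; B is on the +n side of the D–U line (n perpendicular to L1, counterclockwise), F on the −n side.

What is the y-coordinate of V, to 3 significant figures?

-63.8

The slot axis is L1's direction at -53.6°, so u = (cos -53.6°, sin -53.6°) = (0.593, -0.805) and n = (−sin -53.6°, cos -53.6°) = (0.805, 0.593). D is at the origin and U lies 63.3 along u from D, so U = 63.3·u = (37.6, -50.9). Tangency of A1 to both parallel lines with radius 21.7 puts B and F at D ± 21.7·n: B = (17.5, 12.9), F = (-17.5, -12.9). Equal radii place J and V the same way about U: J = U + 21.7·n = (55.0, -38.1), V = U − 21.7·n = (20.1, -63.8). So V.y = -63.8.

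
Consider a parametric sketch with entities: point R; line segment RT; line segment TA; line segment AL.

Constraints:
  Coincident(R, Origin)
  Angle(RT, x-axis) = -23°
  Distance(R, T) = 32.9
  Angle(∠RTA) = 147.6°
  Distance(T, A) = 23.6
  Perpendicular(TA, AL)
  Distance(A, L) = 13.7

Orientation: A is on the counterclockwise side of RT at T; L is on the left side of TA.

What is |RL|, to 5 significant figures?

51.528

∠RTA = 147.6°, so TA runs at -23.0° + (180° − 147.6°) = 9.4000° from the x-axis; with |TA| = 23.6, A = T + 23.6·(cos 9.4000°, sin 9.4000°) = (53.568, -9.0006). TA ⟂ AL; with |AL| = 13.7 on the left of TA, L = A + 13.7·(-0.16333, 0.98657) = (51.330, 4.5155). Then |RL| = |L − R| = 51.528.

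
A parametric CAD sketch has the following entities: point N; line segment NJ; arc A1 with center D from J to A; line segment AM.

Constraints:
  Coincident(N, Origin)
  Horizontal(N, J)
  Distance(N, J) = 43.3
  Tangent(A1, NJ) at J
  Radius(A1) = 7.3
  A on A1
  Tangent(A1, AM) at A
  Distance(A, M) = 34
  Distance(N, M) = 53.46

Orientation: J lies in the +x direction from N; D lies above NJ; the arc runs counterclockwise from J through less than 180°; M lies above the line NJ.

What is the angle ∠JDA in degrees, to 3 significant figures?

117°

Checks: ∠(DJ, JN) = 90.00° ✓; |DJ| = 7.300 ✓; |DA| = 7.300 ✓; ∠(DA, AM) = 90.00° ✓; |AM| = 34.00 ✓; |NM| = 53.46 ✓.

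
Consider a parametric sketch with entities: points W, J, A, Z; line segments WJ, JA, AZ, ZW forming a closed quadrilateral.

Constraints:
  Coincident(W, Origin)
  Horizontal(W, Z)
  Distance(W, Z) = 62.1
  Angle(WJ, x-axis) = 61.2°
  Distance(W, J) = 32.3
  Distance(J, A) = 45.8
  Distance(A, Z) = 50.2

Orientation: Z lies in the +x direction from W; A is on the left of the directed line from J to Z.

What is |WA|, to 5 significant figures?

74.950

W is at the origin; W and Z share the same y with |WZ| = 62.1 and Z in +x, so Z = (62.1, 0). WJ runs at 61.2° with |WJ| = 32.3, so J = (15.561, 28.305). A is determined by |JA| = 45.8 and |AZ| = 50.2 together: it lies at the intersection of circle(J, 45.8) and circle(Z, 50.2). With |JZ| = 54.471, the foot of the radical line on JZ is 23.358 from J and the perpendicular offset is √(45.8² − 23.358²) = 39.396. Taking the left-of-JZ solution: A = (55.989, 49.827).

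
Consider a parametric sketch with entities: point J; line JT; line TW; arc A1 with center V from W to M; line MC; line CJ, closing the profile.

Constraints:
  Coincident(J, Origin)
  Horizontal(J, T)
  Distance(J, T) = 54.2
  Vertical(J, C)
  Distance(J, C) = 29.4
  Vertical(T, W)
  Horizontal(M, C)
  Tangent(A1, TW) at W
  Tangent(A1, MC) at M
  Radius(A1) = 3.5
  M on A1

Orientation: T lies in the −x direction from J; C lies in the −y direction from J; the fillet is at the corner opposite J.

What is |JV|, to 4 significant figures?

56.93

J is at the origin; J and T share the same y with |JT| = 54.2 and T on the −x side, so T = (-54.20, 0.000). JC is vertical with |JC| = 29.4 and C on the −y side, so C = (0.000, -29.40). The virtual corner opposite J is at (-54.20, -29.40). Tangency of A1 to TW means the radius VW is perpendicular to TW and tangency of A1 to MC means the radius VM is perpendicular to MC, with radius 3.5, so the center V sits 3.5 in from both sides at V = (-50.70, -25.90). Then |JV| = |V − J| = 56.93.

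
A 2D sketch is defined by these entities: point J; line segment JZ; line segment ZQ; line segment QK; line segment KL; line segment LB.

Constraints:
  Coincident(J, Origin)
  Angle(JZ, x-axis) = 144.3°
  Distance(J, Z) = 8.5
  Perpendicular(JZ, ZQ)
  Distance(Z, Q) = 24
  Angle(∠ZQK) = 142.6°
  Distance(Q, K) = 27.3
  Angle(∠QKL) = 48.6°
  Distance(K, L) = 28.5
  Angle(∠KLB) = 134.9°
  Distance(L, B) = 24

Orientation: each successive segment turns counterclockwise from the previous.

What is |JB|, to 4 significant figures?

2.202

∠QKL = 48.6° gives KL at 43.10° from the x-axis; with |KL| = 28.5, L = (0.7118, -22.34). ∠KLB = 134.9° gives LB at 88.20° from the x-axis; with |LB| = 24.0, B = (1.466, 1.644). Then |JB| = |B − J| = 2.202.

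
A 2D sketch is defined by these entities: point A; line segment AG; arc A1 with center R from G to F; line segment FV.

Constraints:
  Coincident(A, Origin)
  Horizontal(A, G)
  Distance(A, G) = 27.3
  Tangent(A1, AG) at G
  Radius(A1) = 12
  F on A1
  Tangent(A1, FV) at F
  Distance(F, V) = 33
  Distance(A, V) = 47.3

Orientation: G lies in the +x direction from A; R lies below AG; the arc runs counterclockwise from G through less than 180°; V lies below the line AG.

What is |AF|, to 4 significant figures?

19.37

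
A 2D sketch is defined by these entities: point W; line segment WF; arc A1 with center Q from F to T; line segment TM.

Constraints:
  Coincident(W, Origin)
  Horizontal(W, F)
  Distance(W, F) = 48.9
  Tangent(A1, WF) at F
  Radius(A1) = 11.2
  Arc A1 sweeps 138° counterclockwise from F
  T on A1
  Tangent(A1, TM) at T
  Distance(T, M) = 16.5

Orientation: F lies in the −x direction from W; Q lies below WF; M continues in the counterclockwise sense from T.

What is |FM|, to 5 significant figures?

30.933

W is at the origin; WF is horizontal with |WF| = 48.9 and F on the −x side, so F = (-48.900, 0.0000). A1 meets WF tangentially, so QF is at right angles to WF, so Q = F + (0, -11.2) = (-48.900, -11.200). On A1, F sits at bearing 90° from Q; a 138° counterclockwise sweep puts T at bearing 228°, so T = Q + 11.2·(cos 228°, sin 228°) = (-56.394, -19.523). Tangency of A1 to TM means the radius QT is perpendicular to TM, so TM runs along (−sin 228°, cos 228°); with |TM| = 16.5, M = (-44.132, -30.564). Then |FM| = |M − F| = 30.933.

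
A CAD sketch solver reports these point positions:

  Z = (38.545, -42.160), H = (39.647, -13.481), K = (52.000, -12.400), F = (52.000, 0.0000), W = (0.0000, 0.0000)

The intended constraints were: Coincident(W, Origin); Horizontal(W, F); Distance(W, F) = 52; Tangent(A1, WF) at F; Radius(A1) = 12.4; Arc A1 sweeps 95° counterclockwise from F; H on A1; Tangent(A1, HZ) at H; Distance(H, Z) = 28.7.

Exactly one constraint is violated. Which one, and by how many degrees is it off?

Tangent(A1, HZ) at H — off by 7.20°.

W = (0.00, 0.00) ✓; W.y = 0.00, F.y = 0.00 ✓; |WF| = 52.00 ✓; ∠(KF, FW) = 90.00° ✓; |KF| = 12.40 ✓; bearing(K→H) − bearing(K→F) = 95.00° ✓; |KH| = 12.40 ✓; ∠(KH, HZ) = 97.20° ✗; |HZ| = 28.70 ✓.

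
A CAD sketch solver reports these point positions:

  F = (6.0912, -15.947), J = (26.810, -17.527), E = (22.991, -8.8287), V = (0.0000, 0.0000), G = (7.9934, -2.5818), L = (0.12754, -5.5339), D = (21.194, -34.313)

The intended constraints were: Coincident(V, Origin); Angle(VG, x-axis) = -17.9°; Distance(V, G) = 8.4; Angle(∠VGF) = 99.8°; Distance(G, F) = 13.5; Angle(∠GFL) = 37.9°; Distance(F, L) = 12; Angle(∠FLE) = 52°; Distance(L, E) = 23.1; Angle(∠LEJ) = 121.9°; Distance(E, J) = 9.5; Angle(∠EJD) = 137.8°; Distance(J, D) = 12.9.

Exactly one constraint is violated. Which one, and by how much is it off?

Distance(J, D) = 12.9 — off by 4.80.

V = (0.00, 0.00) ✓; VG at -17.90° ✓; |VG| = 8.400 ✓; ∠VGF = 99.80° ✓; |GF| = 13.50 ✓; ∠GFL = 37.90° ✓; |FL| = 12.00 ✓; ∠FLE = 52.00° ✓; |LE| = 23.10 ✓; ∠LEJ = 121.9° ✓; |EJ| = 9.500 ✓; ∠EJD = 137.8° ✓; |JD| = 17.70 ✗.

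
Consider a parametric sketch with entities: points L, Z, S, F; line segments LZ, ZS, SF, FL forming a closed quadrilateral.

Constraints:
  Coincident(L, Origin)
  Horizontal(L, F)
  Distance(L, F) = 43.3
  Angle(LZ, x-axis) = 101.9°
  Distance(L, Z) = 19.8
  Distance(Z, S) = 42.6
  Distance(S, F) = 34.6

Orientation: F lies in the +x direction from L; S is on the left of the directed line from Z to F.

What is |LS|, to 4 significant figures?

49.39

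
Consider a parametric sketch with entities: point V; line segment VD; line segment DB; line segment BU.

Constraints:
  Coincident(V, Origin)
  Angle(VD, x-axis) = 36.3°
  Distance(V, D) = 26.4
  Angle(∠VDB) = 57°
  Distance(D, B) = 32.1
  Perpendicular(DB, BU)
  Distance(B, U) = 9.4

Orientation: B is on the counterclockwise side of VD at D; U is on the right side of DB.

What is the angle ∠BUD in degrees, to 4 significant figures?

73.68°

V is at the origin; VD runs at 36.3° with length 26.4, so D = 26.4·(cos 36.3°, sin 36.3°) = (21.28, 15.63). ∠VDB = 57.0°, so DB runs at 36.3° + (180° − 57.0°) = 159.3° from the x-axis; with |DB| = 32.1, B = D + 32.1·(cos 159.3°, sin 159.3°) = (-8.751, 26.98). DB is perpendicular to BU; with |BU| = 9.4 on the right of DB, U = B + 9.4·(0.3535, 0.9354) = (-5.429, 35.77). Then cos ∠BUD = UB·UD / (|UB||UD|), giving 73.68°.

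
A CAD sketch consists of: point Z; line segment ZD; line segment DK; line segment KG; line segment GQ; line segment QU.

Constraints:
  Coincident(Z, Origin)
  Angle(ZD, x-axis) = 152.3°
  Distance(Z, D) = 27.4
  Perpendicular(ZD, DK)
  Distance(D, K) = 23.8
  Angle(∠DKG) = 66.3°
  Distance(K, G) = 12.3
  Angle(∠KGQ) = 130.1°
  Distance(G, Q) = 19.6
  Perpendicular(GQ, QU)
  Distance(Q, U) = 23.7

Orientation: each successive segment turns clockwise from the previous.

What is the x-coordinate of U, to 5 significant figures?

-32.604

Z is at the origin; ZD runs at 152.3° with length 27.4, so D = (-24.260, 12.737). The perpendicularity gives DK at right angles to ZD, so DK runs at 62.300°; with |DK| = 23.8, K = (-13.197, 33.809). ∠DKG = 66.3° gives KG at -51.400° from the x-axis; with |KG| = 12.3, G = (-5.5228, 24.196). ∠KGQ = 130.1° gives GQ at -101.30° from the x-axis; with |GQ| = 19.6, Q = (-9.3634, 4.9763). The perpendicularity gives QU at right angles to GQ, so QU runs at 168.70°; with |QU| = 23.7, U = (-32.604, 9.6202). So U.x = -32.604.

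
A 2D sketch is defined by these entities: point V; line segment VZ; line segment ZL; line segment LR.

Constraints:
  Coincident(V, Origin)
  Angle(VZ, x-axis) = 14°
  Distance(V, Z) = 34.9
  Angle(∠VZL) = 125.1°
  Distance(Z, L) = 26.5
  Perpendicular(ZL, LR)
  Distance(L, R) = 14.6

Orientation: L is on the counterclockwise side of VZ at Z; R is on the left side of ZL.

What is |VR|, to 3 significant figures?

48.6

V is at the origin; VZ runs at 14.0° with length 34.9, so Z = 34.9·(cos 14.0°, sin 14.0°) = (33.9, 8.44). ∠VZL = 125.1°, so ZL runs at 14.0° + (180° − 125.1°) = 68.9° from the x-axis; with |ZL| = 26.5, L = Z + 26.5·(cos 68.9°, sin 68.9°) = (43.4, 33.2). ZL is perpendicular to LR; with |LR| = 14.6 on the left of ZL, R = L + 14.6·(-0.933, 0.360) = (29.8, 38.4). Then |VR| = |R − V| = 48.6.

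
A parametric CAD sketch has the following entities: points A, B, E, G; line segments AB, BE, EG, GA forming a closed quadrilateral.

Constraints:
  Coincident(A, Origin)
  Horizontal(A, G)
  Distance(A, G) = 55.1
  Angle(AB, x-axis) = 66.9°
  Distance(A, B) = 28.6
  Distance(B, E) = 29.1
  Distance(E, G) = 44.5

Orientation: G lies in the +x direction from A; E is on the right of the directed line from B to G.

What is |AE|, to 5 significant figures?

11.045

A is at the origin; A and G share the same y with |AG| = 55.1 and G in +x, so G = (55.1, 0). AB runs at 66.9° with |AB| = 28.6, so B = (11.221, 26.307). E is determined by |BE| = 29.1 and |EG| = 44.5 together: it lies at the intersection of circle(B, 29.1) and circle(G, 44.5). With |BG| = 51.161, the foot of the radical line on BG is 14.503 from B and the perpendicular offset is √(29.1² − 14.503²) = 25.228. Taking the right-of-BG solution: E = (10.687, -2.7882).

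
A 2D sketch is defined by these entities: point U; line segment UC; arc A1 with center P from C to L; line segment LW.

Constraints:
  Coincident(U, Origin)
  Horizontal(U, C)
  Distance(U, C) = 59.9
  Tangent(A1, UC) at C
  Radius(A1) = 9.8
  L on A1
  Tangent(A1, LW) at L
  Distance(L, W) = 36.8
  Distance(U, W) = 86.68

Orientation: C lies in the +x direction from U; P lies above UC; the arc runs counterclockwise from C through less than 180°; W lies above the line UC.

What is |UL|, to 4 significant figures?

70.17

Checks: |PL| = 9.800 ✓; ∠(PL, LW) = 90.00° ✓; |LW| = 36.80 ✓; |UW| = 86.68 ✓.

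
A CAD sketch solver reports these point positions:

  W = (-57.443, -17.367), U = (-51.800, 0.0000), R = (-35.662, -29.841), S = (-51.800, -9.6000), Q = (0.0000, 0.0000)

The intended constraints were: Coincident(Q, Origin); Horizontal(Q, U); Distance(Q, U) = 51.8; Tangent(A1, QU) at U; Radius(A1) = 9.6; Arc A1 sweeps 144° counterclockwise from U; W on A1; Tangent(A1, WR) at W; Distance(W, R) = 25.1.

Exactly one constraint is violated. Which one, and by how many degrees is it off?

Tangent(A1, WR) at W — off by 6.20°.

Q = (0.00, 0.00) ✓; Q.y = 0.00, U.y = 0.00 ✓; |QU| = 51.80 ✓; ∠(SU, UQ) = 90.00° ✓; |SU| = 9.600 ✓; bearing(S→W) − bearing(S→U) = 144.0° ✓; |SW| = 9.601 ✓; ∠(SW, WR) = 83.80° ✗; |WR| = 25.10 ✓.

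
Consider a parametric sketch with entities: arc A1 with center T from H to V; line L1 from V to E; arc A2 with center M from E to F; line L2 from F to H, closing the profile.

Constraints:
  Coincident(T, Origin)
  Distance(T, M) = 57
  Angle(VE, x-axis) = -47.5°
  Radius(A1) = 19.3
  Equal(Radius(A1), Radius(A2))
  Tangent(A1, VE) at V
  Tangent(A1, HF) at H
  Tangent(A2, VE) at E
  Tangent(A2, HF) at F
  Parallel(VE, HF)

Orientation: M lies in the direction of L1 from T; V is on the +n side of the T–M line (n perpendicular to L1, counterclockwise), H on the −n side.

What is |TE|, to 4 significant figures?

60.18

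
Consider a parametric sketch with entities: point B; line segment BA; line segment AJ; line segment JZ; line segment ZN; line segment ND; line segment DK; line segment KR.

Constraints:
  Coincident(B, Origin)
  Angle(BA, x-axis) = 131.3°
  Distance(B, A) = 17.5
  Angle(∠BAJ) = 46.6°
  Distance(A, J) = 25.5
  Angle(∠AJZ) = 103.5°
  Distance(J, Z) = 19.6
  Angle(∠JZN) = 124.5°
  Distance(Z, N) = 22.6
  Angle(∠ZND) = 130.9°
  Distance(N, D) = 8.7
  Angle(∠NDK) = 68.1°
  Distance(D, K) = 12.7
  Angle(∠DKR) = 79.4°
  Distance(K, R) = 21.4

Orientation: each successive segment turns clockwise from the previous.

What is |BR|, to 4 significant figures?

28.71

B is at the origin; BA runs at 131.3° with length 17.5, so A = (-11.55, 13.15). ∠BAJ = 46.6° gives AJ at -2.100° from the x-axis; with |AJ| = 25.5, J = (13.93, 12.21). ∠AJZ = 103.5° gives JZ at -78.60° from the x-axis; with |JZ| = 19.6, Z = (17.81, -7.001). ∠JZN = 124.5° gives ZN at -134.1° from the x-axis; with |ZN| = 22.6, N = (2.079, -23.23). ∠ZND = 130.9° gives ND at 176.8° from the x-axis; with |ND| = 8.7, D = (-6.607, -22.74). ∠NDK = 68.1° gives DK at 64.90° from the x-axis; with |DK| = 12.7, K = (-1.220, -11.24). ∠DKR = 79.4° gives KR at -35.70° from the x-axis; with |KR| = 21.4, R = (16.16, -23.73). Then |BR| = |R − B| = 28.71.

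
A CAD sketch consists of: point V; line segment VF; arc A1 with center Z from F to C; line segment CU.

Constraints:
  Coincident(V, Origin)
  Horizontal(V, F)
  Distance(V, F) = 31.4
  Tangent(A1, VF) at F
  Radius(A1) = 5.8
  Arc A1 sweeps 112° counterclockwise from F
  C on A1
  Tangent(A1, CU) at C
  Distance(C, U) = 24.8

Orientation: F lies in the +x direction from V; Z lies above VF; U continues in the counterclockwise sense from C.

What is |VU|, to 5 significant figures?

41.407

On A1, F sits at bearing -90° from Z; a 112° counterclockwise sweep puts C at bearing 22°, so C = Z + 5.8·(cos 22°, sin 22°) = (36.778, 7.9727). Tangency of A1 to CU means the radius ZC is perpendicular to CU, so CU runs along (−sin 22°, cos 22°); with |CU| = 24.8, U = (27.487, 30.967). Then |VU| = |U − V| = 41.407.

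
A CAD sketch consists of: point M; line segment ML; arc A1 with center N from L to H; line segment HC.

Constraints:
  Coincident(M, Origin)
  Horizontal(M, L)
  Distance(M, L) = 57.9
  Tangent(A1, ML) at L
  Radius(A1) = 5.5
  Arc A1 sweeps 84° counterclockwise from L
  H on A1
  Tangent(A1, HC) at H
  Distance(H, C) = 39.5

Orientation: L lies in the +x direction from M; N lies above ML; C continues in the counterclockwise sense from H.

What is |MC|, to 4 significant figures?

80.69

On A1, L sits at bearing -90° from N; an 84° counterclockwise sweep puts H at bearing -6°, so H = N + 5.5·(cos -6°, sin -6°) = (63.37, 4.925). A1 meets HC tangentially, so NH is at right angles to HC, so HC runs along (−sin -6°, cos -6°); with |HC| = 39.5, C = (67.50, 44.21). Then |MC| = |C − M| = 80.69.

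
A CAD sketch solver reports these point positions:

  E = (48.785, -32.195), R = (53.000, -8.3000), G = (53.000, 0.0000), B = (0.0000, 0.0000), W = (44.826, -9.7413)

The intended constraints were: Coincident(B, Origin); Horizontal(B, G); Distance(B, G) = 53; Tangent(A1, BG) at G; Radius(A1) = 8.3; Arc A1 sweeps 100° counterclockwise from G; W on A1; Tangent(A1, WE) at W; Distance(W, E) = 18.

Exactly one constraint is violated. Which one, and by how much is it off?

Distance(W, E) = 18 — off by 4.80.

B = (0.00, 0.00) ✓; B.y = 0.00, G.y = 0.00 ✓; |BG| = 53.00 ✓; ∠(RG, GB) = 90.00° ✓; |RG| = 8.300 ✓; bearing(R→W) − bearing(R→G) = 100.0° ✓; |RW| = 8.300 ✓; ∠(RW, WE) = 90.00° ✓; |WE| = 22.80 ✗.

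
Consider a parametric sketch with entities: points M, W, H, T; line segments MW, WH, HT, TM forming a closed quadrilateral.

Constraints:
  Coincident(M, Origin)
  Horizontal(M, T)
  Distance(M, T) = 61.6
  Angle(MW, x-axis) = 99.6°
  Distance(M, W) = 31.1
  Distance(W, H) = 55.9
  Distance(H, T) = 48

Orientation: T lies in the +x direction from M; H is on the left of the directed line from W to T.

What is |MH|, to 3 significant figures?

67.0

Checks: M.y = 0.00, T.y = 0.00 ✓; |WH| = 55.90 ✓; |HT| = 48.00 ✓.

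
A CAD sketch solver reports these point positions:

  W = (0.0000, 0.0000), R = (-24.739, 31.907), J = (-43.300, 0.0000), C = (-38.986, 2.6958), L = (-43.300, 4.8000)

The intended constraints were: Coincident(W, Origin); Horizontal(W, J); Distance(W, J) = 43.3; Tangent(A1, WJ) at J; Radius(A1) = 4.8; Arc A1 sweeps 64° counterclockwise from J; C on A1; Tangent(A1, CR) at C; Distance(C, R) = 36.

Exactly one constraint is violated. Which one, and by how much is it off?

Distance(C, R) = 36 — off by 3.50.

W = (0.00, 0.00) ✓; W.y = 0.00, J.y = 0.00 ✓; |WJ| = 43.30 ✓; ∠(LJ, JW) = 90.00° ✓; |LJ| = 4.800 ✓; bearing(L→C) − bearing(L→J) = 64.00° ✓; |LC| = 4.800 ✓; ∠(LC, CR) = 90.00° ✓; |CR| = 32.50 ✗.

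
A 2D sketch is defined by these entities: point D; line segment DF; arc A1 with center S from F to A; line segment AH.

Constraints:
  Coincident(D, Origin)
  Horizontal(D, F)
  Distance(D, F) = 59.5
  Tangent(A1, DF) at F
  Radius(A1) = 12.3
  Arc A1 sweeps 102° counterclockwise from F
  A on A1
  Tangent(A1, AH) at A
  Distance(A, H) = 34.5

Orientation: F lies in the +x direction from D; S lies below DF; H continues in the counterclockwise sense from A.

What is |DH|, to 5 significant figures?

73.130

On A1, F sits at bearing 90° from S; a 102° counterclockwise sweep puts A at bearing 192°, so A = S + 12.3·(cos 192°, sin 192°) = (47.469, -14.857). Since A1 is tangent to AH there, SA ⟂ AH, so AH runs along (−sin 192°, cos 192°); with |AH| = 34.5, H = (54.642, -48.603). Then |DH| = |H − D| = 73.130.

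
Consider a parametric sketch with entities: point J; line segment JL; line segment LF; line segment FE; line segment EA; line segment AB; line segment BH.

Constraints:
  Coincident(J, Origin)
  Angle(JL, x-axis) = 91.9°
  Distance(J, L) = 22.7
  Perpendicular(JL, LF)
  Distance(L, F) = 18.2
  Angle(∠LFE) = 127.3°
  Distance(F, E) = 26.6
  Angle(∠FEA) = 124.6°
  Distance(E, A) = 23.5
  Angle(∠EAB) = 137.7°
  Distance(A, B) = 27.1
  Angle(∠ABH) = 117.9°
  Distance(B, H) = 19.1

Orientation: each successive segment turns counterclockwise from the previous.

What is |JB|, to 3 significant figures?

34.4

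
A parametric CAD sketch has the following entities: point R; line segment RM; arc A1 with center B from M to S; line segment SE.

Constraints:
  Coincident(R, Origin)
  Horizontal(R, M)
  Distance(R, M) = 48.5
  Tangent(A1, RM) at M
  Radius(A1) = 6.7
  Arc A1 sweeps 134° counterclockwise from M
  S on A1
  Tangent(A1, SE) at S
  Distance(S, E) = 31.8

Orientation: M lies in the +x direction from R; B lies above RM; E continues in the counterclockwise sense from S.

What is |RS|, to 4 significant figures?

54.52

R is at the origin; RM is horizontal with |RM| = 48.5 and M on the +x side, so M = (48.50, 0.000). Tangency of A1 to RM means the radius BM is perpendicular to RM, so B = M + (0, 6.7) = (48.50, 6.700). On A1, M sits at bearing -90° from B; a 134° counterclockwise sweep puts S at bearing 44°, so S = B + 6.7·(cos 44°, sin 44°) = (53.32, 11.35). Then |RS| = |S − R| = 54.52.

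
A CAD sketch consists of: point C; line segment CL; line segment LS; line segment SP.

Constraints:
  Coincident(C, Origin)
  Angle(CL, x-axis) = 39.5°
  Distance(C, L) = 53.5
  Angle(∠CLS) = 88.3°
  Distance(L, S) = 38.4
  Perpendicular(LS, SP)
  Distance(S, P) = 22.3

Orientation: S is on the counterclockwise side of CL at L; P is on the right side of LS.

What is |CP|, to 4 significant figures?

84.25

∠CLS = 88.3°, so LS runs at 39.5° + (180° − 88.3°) = 131.2° from the x-axis; with |LS| = 38.4, S = L + 38.4·(cos 131.2°, sin 131.2°) = (15.99, 62.92). The perpendicularity gives SP at right angles to LS; with |SP| = 22.3 on the right of LS, P = S + 22.3·(0.7524, 0.6587) = (32.77, 77.61). Then |CP| = |P − C| = 84.25.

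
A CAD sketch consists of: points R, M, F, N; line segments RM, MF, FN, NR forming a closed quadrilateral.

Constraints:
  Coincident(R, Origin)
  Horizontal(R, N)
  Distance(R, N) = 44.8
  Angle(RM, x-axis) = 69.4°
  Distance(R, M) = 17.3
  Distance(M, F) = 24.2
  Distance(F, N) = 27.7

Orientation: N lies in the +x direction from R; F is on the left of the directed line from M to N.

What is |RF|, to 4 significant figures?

37.25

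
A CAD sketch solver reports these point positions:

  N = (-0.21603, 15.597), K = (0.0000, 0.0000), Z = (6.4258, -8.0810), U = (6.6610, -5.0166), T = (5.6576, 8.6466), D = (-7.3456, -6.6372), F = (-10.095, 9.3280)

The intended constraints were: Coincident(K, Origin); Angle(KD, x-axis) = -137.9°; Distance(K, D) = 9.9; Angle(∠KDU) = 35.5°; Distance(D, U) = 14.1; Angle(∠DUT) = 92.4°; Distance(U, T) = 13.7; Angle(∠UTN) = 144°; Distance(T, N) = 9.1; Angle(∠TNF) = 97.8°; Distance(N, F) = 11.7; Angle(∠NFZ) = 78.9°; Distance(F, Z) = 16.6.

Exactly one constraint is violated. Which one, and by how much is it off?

Distance(F, Z) = 16.6 — off by 7.40.

K = (0.00, 0.00) ✓; KD at -137.9° ✓; |KD| = 9.900 ✓; ∠KDU = 35.50° ✓; |DU| = 14.10 ✓; ∠DUT = 92.40° ✓; |UT| = 13.70 ✓; ∠UTN = 144.0° ✓; |TN| = 9.100 ✓; ∠TNF = 97.80° ✓; |NF| = 11.70 ✓; ∠NFZ = 78.90° ✓; |FZ| = 24.00 ✗.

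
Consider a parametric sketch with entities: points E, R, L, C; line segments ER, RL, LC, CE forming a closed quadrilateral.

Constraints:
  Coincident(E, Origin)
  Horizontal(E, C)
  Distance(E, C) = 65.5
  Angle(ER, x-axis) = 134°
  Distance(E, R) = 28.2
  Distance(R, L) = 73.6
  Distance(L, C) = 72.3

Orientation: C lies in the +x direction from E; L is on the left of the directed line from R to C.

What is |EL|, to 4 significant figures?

76.52

E is at the origin; EC is horizontal with |EC| = 65.5 and C in +x, so C = (65.5, 0). ER runs at 134.0° with |ER| = 28.2, so R = (-19.59, 20.29). L is determined by |RL| = 73.6 and |LC| = 72.3 together: it lies at the intersection of circle(R, 73.6) and circle(C, 72.3). With |RC| = 87.47, the foot of the radical line on RC is 44.82 from R and the perpendicular offset is √(73.6² − 44.82²) = 58.38. Taking the left-of-RC solution: L = (37.55, 66.68).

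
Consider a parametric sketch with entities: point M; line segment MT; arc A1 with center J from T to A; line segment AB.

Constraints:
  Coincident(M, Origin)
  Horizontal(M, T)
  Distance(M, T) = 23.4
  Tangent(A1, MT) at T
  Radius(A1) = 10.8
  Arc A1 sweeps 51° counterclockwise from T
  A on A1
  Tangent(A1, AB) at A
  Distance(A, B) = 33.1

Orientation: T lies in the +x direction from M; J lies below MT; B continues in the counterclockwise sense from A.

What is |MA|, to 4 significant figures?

15.53

The tangent condition forces JT to be normal to MT, so J = T + (0, -10.8) = (23.40, -10.80). On A1, T sits at bearing 90° from J; a 51° counterclockwise sweep puts A at bearing 141°, so A = J + 10.8·(cos 141°, sin 141°) = (15.01, -4.003). Then |MA| = |A − M| = 15.53.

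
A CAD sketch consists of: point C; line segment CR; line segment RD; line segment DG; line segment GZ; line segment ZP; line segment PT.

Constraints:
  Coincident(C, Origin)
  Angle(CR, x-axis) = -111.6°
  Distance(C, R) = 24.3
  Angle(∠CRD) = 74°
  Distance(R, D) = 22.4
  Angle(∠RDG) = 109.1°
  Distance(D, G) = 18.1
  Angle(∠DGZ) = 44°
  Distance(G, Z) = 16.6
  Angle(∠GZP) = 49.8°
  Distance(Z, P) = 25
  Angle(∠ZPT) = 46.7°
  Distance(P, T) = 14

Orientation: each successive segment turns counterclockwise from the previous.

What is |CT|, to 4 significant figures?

27.04

C is at the origin; CR runs at -111.6° with length 24.3, so R = (-8.945, -22.59). ∠CRD = 74.0° gives RD at -5.600° from the x-axis; with |RD| = 22.4, D = (13.35, -24.78). ∠RDG = 109.1° gives DG at 65.30° from the x-axis; with |DG| = 18.1, G = (20.91, -8.335). ∠DGZ = 44.0° gives GZ at -158.7° from the x-axis; with |GZ| = 16.6, Z = (5.445, -14.37). ∠GZP = 49.8° gives ZP at -28.50° from the x-axis; with |ZP| = 25.0, P = (27.42, -26.29). ∠ZPT = 46.7° gives PT at 104.8° from the x-axis; with |PT| = 14.0, T = (23.84, -12.76). Then |CT| = |T − C| = 27.04.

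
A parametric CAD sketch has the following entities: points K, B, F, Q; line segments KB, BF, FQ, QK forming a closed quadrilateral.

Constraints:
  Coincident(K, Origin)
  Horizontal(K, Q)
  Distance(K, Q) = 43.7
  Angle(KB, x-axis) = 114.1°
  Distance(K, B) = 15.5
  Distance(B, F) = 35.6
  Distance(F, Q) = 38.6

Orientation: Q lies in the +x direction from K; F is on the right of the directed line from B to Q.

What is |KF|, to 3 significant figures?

20.1

Checks: |BF| = 35.60 ✓; |FQ| = 38.60 ✓.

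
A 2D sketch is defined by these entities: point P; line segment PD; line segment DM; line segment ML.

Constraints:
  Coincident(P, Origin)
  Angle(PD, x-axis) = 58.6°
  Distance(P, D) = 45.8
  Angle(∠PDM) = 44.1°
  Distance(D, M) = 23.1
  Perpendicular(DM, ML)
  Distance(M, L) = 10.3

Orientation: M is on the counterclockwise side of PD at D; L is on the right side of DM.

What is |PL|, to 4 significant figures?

43.29

P is at the origin; PD runs at 58.6° with length 45.8, so D = 45.8·(cos 58.6°, sin 58.6°) = (23.86, 39.09). ∠PDM = 44.1°, so DM runs at 58.6° + (180° − 44.1°) = 194.5° from the x-axis; with |DM| = 23.1, M = D + 23.1·(cos 194.5°, sin 194.5°) = (1.498, 33.31). DM is perpendicular to ML; with |ML| = 10.3 on the right of DM, L = M + 10.3·(-0.2504, 0.9681) = (-1.081, 43.28). Then |PL| = |L − P| = 43.29.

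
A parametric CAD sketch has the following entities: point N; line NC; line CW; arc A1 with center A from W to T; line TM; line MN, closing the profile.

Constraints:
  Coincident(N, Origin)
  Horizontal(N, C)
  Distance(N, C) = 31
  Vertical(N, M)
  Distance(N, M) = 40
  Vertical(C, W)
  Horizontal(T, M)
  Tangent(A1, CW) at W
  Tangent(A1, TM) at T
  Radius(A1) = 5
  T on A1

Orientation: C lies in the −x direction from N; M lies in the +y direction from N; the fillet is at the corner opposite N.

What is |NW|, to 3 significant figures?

46.8

The virtual corner opposite N is at (-31.0, 40.0). Since A1 is tangent to CW there, AW ⟂ CW and the tangent condition forces AT to be normal to TM, with radius 5.0, so the center A sits 5.0 in from both sides at A = (-26.0, 35.0). That places the tangent points at W = (-31.0, 35.0) on CW and T = (-26.0, 40.0) on TM. Then |NW| = |W − N| = 46.8.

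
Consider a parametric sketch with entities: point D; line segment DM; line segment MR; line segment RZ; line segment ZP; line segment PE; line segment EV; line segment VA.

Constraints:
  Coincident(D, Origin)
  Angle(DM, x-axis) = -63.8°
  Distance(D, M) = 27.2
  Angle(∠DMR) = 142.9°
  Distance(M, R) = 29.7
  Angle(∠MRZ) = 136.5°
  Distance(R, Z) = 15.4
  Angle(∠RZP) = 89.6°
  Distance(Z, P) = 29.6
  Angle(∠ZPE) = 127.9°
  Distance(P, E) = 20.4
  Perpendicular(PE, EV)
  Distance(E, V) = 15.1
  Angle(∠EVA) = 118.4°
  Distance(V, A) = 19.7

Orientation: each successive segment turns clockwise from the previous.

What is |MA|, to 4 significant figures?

21.14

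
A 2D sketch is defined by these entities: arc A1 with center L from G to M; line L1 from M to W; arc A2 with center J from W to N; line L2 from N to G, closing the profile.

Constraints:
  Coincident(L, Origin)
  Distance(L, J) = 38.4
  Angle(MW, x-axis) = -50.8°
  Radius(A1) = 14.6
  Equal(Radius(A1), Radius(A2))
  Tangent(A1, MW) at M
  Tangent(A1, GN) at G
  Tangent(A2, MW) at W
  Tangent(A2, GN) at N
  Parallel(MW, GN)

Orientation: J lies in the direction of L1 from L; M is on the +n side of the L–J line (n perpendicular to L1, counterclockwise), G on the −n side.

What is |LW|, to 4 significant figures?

41.08

Tangency of A1 to both parallel lines with radius 14.6 puts M and G at L ± 14.6·n: M = (11.31, 9.228), G = (-11.31, -9.228). Equal radii place W and N the same way about J: W = J + 14.6·n = (35.58, -20.53), N = J − 14.6·n = (12.96, -38.99). Then |LW| = |W − L| = 41.08.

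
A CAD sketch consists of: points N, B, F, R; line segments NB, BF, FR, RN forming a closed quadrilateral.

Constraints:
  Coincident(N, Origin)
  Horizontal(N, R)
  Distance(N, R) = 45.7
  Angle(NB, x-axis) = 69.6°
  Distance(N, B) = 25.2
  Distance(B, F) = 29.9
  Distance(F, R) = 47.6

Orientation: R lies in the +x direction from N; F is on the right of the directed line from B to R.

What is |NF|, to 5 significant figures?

4.7004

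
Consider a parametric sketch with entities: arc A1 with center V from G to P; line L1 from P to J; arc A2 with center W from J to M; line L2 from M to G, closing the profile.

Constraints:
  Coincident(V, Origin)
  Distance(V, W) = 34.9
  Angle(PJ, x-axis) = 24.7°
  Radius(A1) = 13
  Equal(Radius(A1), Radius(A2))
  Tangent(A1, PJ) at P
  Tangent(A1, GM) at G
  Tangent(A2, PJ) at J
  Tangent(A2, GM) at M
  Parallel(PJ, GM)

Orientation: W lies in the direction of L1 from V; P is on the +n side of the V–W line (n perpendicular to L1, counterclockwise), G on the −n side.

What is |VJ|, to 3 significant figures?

37.2

Tangency of A1 to both parallel lines with radius 13.0 puts P and G at V ± 13.0·n: P = (-5.43, 11.8), G = (5.43, -11.8). Equal radii place J and M the same way about W: J = W + 13.0·n = (26.3, 26.4), M = W − 13.0·n = (37.1, 2.77). Then |VJ| = |J − V| = 37.2.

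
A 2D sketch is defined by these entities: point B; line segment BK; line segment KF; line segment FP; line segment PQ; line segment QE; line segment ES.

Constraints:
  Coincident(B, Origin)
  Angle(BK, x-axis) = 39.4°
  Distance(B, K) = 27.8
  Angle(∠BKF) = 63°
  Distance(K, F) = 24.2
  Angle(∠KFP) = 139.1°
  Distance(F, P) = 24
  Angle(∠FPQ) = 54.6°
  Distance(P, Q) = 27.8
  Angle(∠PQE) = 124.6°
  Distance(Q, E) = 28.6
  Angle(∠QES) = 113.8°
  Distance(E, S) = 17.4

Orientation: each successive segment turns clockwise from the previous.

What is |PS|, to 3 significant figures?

51.9

B is at the origin; BK runs at 39.4° with length 27.8, so K = (21.5, 17.6). ∠BKF = 63.0° gives KF at -77.6° from the x-axis; with |KF| = 24.2, F = (26.7, -5.99). ∠KFP = 139.1° gives FP at -118° from the x-axis; with |FP| = 24.0, P = (15.2, -27.1). ∠FPQ = 54.6° gives PQ at 116° from the x-axis; with |PQ| = 27.8, Q = (3.00, -2.12). ∠PQE = 124.6° gives QE at 60.7° from the x-axis; with |QE| = 28.6, E = (17.0, 22.8). ∠QES = 113.8° gives ES at -5.50° from the x-axis; with |ES| = 17.4, S = (34.3, 21.2). Then |PS| = |S − P| = 51.9.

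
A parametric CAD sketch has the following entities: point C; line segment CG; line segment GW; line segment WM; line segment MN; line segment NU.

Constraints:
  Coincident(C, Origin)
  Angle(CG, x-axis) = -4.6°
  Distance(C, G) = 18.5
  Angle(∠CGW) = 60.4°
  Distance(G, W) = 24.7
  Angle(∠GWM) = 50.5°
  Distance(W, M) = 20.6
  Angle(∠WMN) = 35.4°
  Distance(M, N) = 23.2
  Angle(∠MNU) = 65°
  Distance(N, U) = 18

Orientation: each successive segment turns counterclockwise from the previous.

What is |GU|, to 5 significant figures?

29.023

C is at the origin; CG runs at -4.6° with length 18.5, so G = (18.440, -1.4837). ∠CGW = 60.4° gives GW at 115.00° from the x-axis; with |GW| = 24.7, W = (8.0017, 20.902). ∠GWM = 50.5° gives WM at -115.50° from the x-axis; with |WM| = 20.6, M = (-0.86679, 2.3089). ∠WMN = 35.4° gives MN at 29.100° from the x-axis; with |MN| = 23.2, N = (19.405, 13.592). ∠MNU = 65.0° gives NU at 144.10° from the x-axis; with |NU| = 18.0, U = (4.8240, 24.147). Then |GU| = |U − G| = 29.023.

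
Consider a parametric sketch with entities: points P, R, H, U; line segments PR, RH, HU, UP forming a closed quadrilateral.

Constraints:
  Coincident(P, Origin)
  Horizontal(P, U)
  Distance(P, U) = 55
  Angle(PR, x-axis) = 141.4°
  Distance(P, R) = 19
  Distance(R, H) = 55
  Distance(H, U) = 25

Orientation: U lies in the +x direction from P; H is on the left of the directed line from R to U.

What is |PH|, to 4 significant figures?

44.21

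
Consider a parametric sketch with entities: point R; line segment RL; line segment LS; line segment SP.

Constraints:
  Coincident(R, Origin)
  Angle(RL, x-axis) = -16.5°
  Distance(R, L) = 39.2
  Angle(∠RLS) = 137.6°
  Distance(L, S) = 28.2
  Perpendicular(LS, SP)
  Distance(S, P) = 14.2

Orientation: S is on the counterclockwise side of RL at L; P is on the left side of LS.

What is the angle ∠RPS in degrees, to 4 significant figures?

102.1°

R is at the origin; RL runs at -16.5° with length 39.2, so L = 39.2·(cos -16.5°, sin -16.5°) = (37.59, -11.13). ∠RLS = 137.6°, so LS runs at -16.5° + (180° − 137.6°) = 25.90° from the x-axis; with |LS| = 28.2, S = L + 28.2·(cos 25.90°, sin 25.90°) = (62.95, 1.184). LS ⟂ SP; with |SP| = 14.2 on the left of LS, P = S + 14.2·(-0.4368, 0.8996) = (56.75, 13.96). Then cos ∠RPS = PR·PS / (|PR||PS|), giving 102.1°.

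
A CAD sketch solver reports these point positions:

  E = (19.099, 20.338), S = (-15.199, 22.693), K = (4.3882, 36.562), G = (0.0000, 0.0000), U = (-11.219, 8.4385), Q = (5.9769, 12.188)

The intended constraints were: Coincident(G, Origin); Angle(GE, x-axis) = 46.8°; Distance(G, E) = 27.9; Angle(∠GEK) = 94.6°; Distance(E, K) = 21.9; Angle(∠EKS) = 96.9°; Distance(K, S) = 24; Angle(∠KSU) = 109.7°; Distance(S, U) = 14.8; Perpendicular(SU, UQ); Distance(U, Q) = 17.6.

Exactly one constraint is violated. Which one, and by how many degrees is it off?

Perpendicular(SU, UQ) — off by 3.30°.

G = (0.00, 0.00) ✓; GE at 46.80° ✓; |GE| = 27.90 ✓; ∠GEK = 94.60° ✓; |EK| = 21.90 ✓; ∠EKS = 96.90° ✓; |KS| = 24.00 ✓; ∠KSU = 109.7° ✓; |SU| = 14.80 ✓; ∠(SU, UQ) = 86.70° ✗; |UQ| = 17.60 ✓.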